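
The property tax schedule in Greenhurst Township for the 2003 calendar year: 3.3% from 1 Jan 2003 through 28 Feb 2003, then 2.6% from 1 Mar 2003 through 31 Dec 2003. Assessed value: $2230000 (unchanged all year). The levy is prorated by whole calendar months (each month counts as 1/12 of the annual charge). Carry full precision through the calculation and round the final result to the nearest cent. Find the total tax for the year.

1 Jan – 28 Feb 2003: 2 months at 3.3% → $2230000 × 3.3% × 2/12 = $12265.0000
1 Mar – 31 Dec 2003: 10 months at 2.6% → $2230000 × 2.6% × 10/12 = $48316.6667
Total = $60581.6667

$60581.67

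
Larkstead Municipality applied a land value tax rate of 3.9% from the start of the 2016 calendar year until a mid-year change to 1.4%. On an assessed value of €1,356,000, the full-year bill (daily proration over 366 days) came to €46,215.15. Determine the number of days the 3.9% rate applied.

Let d = days at the first rate; then 366 − d days at the second rate.
€1,356,000 × [3.9%·d + 1.4%·(366−d)] / 366 = €46,215.15
Solving gives d = 294, so the new rate took effect on 21 Oct 2016.

294 days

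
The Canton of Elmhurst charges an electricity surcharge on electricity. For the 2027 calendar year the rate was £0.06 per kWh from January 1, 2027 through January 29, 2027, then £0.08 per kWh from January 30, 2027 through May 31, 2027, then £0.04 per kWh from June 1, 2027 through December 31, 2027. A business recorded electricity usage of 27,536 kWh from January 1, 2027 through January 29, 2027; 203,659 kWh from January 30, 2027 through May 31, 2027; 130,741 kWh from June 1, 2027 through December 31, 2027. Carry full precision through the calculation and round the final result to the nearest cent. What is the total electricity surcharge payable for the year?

£23174.52

January 1 – January 29, 2027: 27,536 kWh at £0.06/kWh → £1652.16
January 30 – May 31, 2027: 203,659 kWh at £0.08/kWh → £16292.72
June 1 – December 31, 2027: 130,741 kWh at £0.04/kWh → £5229.64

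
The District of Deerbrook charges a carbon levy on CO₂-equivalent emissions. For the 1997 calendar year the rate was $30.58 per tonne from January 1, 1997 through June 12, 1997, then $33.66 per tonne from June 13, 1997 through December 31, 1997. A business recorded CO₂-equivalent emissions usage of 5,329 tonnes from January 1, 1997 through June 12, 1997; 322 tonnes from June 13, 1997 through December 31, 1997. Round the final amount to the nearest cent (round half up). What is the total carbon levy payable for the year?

$173,799.34

January 1 – June 12, 1997: 5,329 tonnes at $30.58/tonne → $162,960.82
June 13 – December 31, 1997: 322 tonnes at $33.66/tonne → $10,838.52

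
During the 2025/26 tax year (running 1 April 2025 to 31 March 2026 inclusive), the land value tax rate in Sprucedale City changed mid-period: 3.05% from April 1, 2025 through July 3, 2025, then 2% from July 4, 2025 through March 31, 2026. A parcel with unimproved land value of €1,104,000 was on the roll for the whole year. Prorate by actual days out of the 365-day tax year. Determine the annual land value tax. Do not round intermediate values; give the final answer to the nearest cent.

April 1 – July 3, 2025: 94 days at 3.05% → €1,104,000 × 3.05% × 94/365 = €8,671.6932
July 4, 2025 – March 31, 2026: 271 days at 2% → €1,104,000 × 2% × 271/365 = €16,393.6438
Total = €25,065.3370

€25,065.34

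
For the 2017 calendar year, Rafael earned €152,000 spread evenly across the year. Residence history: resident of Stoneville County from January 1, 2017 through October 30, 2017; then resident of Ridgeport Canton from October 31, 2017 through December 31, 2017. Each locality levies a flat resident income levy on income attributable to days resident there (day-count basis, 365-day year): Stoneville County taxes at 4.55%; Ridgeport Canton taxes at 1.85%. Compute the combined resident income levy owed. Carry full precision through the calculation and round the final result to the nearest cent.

Stoneville County, January 1 – October 30, 2017: 303 days → €152,000 × 4.55% × 303/365 = €5,741.2274
Ridgeport Canton, October 31 – December 31, 2017: 62 days → €152,000 × 1.85% × 62/365 = €477.6548
Total = €6,218.8822

€6,218.88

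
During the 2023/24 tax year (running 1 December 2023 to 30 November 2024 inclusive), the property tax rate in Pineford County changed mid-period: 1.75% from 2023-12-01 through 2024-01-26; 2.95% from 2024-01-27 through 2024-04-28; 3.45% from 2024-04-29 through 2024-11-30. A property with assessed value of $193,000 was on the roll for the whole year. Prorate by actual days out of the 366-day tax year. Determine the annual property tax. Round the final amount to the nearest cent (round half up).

$5,902.32

2023-12-01 to 2024-01-26: 57 days at 1.75% → $193,000 × 1.75% × 57/366 = $526.0041
2024-01-27 to 2024-04-28: 93 days at 2.95% → $193,000 × 2.95% × 93/366 = $1,446.7090
2024-04-29 to 2024-11-30: 216 days at 3.45% → $193,000 × 3.45% × 216/366 = $3,929.6066
Total = $5,902.3197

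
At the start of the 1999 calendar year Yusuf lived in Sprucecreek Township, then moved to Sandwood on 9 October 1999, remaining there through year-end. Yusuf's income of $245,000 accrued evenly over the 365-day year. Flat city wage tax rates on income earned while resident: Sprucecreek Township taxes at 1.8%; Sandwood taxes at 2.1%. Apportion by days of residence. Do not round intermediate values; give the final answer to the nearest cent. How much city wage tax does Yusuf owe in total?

$4,579.15

Sprucecreek Township, 1 January – 8 October 1999: 281 days → $245,000 × 1.8% × 281/365 = $3,395.0959
Sandwood, 9 October – 31 December 1999: 84 days → $245,000 × 2.1% × 84/365 = $1,184.0548
Total = $4,579.1507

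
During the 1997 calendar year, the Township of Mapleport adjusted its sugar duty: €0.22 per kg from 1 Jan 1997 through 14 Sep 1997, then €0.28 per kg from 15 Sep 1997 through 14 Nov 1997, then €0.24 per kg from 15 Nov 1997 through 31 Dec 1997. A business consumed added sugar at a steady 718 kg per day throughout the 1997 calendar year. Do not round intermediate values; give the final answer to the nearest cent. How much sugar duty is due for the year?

1 Jan – 14 Sep 1997: 257 days × 718 kg/day = 184,526 kg at €0.22/kg → €40595.72
15 Sep – 14 Nov 1997: 61 days × 718 kg/day = 43,798 kg at €0.28/kg → €12263.44
15 Nov – 31 Dec 1997: 47 days × 718 kg/day = 33,746 kg at €0.24/kg → €8099.04

€60958.20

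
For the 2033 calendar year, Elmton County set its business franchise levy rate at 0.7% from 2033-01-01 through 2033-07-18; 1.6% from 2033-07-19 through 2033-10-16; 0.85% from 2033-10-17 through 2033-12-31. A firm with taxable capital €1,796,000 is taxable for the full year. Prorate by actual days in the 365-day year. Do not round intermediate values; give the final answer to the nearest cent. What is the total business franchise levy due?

2033-01-01 to 2033-07-18: 199 days at 0.7% → €1,796,000 × 0.7% × 199/365 = €6,854.3233
2033-07-19 to 2033-10-16: 90 days at 1.6% → €1,796,000 × 1.6% × 90/365 = €7,085.5890
2033-10-17 to 2033-12-31: 76 days at 0.85% → €1,796,000 × 0.85% × 76/365 = €3,178.6740
Total = €17,118.5863

€17,118.59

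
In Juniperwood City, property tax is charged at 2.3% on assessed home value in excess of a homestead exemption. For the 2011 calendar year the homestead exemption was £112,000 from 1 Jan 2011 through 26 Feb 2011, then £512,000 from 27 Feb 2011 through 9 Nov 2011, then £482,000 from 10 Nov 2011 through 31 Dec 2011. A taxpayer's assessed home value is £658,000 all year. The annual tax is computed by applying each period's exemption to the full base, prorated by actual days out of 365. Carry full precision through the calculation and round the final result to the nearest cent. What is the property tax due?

£4,893.01

1 Jan – 26 Feb 2011: 57 days, exemption £112,000 → (£658,000 − £112,000) × 2.3% × 57/365 = £1,961.1123
27 Feb – 9 Nov 2011: 256 days, exemption £512,000 → (£658,000 − £512,000) × 2.3% × 256/365 = £2,355.2000
10 Nov – 31 Dec 2011: 52 days, exemption £482,000 → (£658,000 − £482,000) × 2.3% × 52/365 = £576.7014
Total = £4,893.0137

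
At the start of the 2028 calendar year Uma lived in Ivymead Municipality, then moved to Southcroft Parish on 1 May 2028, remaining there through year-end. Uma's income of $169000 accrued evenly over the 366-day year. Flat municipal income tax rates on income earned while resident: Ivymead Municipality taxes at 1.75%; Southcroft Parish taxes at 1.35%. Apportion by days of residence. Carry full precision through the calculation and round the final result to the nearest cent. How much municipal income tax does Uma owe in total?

Ivymead Municipality, 1 January – 30 April 2028: 121 days → $169000 × 1.75% × 121/366 = $977.7527
Southcroft Parish, 1 May – 31 December 2028: 245 days → $169000 × 1.35% × 245/366 = $1527.2336
Total = $2504.9863

$2504.99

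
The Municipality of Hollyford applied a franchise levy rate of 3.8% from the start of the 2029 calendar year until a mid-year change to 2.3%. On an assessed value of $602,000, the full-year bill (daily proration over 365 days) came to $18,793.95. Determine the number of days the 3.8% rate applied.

Let d = days at the first rate; then 365 − d days at the second rate.
$602,000 × [3.8%·d + 2.3%·(365−d)] / 365 = $18,793.95
Solving gives d = 200, so the new rate took effect on 20 July 2029.

200 days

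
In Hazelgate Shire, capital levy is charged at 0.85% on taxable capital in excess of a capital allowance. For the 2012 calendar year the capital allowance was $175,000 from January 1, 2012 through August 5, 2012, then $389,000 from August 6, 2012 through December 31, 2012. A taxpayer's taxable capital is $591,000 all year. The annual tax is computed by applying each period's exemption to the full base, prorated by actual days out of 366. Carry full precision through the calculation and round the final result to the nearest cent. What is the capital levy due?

January 1 – August 5, 2012: 218 days, exemption $175,000 → ($591,000 − $175,000) × 0.85% × 218/366 = $2,106.1421
August 6 – December 31, 2012: 148 days, exemption $389,000 → ($591,000 − $389,000) × 0.85% × 148/366 = $694.3060
Total = $2,800.4481

$2,800.45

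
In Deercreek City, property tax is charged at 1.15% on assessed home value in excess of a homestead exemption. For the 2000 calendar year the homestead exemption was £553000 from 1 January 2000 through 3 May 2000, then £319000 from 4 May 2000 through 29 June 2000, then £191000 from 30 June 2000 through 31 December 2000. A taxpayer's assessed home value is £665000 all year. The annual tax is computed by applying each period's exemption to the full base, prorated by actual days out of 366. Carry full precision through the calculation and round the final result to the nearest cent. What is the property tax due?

£3811.34

1 January – 3 May 2000: 124 days, exemption £553000 → (£665000 − £553000) × 1.15% × 124/366 = £436.3716
4 May – 29 June 2000: 57 days, exemption £319000 → (£665000 − £319000) × 1.15% × 57/366 = £619.6803
30 June – 31 December 2000: 185 days, exemption £191000 → (£665000 − £191000) × 1.15% × 185/366 = £2755.2869
Total = £3811.3388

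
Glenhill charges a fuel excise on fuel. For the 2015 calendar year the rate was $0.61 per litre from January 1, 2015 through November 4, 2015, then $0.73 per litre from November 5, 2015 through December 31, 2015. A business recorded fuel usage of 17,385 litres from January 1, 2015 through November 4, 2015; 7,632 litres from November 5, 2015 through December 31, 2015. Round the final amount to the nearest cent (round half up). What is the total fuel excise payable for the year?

January 1 – November 4, 2015: 17,385 litres at $0.61/litre → $10,604.85
November 5 – December 31, 2015: 7,632 litres at $0.73/litre → $5,571.36

$16,176.21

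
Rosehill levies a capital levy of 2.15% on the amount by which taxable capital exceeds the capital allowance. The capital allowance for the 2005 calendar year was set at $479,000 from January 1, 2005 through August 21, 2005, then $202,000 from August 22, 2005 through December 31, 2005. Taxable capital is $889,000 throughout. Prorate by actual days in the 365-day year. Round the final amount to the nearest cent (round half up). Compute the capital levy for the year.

January 1 – August 21, 2005: 233 days, exemption $479,000 → ($889,000 − $479,000) × 2.15% × 233/365 = $5,627.1096
August 22 – December 31, 2005: 132 days, exemption $202,000 → ($889,000 − $202,000) × 2.15% × 132/365 = $5,341.6603
Total = $10,968.7699

$10,968.77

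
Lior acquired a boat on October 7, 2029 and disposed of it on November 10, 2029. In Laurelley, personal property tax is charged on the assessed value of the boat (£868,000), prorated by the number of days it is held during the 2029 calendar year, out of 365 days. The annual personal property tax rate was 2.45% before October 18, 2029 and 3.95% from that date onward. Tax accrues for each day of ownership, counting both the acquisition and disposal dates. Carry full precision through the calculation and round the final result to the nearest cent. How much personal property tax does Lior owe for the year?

£2,895.32

October 7 – October 17, 2029: 11 days at 2.45% → £868,000 × 2.45% × 11/365 = £640.8932
October 18 – November 10, 2029: 24 days at 3.95% → £868,000 × 3.95% × 24/365 = £2,254.4219
Total = £2,895.3151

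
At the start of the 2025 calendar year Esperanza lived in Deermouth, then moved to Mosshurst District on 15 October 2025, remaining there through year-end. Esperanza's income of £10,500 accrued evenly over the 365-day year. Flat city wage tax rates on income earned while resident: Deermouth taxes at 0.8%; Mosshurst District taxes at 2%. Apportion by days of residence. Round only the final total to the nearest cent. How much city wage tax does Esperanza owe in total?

£110.93

Deermouth, 1 January – 14 October 2025: 287 days → £10,500 × 0.8% × 287/365 = £66.0493
Mosshurst District, 15 October – 31 December 2025: 78 days → £10,500 × 2% × 78/365 = £44.8767
Total = £110.9260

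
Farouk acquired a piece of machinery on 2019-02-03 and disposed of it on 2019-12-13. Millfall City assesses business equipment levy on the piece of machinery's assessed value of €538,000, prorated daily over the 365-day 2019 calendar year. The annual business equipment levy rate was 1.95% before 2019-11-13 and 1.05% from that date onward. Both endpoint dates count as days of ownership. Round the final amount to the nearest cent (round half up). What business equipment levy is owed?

€8,613.90

2019-02-03 to 2019-11-12: 283 days at 1.95% → €538,000 × 1.95% × 283/365 = €8,134.1178
2019-11-13 to 2019-12-13: 31 days at 1.05% → €538,000 × 1.05% × 31/365 = €479.7781
Total = €8,613.8959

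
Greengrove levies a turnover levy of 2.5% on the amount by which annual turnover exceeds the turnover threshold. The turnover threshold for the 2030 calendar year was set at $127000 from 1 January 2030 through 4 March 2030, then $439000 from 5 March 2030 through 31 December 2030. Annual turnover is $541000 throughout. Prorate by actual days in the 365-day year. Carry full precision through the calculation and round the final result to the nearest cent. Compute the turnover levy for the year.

$3896.30

1 January – 4 March 2030: 63 days, exemption $127000 → ($541000 − $127000) × 2.5% × 63/365 = $1786.4384
5 March – 31 December 2030: 302 days, exemption $439000 → ($541000 − $439000) × 2.5% × 302/365 = $2109.8630
Total = $3896.3014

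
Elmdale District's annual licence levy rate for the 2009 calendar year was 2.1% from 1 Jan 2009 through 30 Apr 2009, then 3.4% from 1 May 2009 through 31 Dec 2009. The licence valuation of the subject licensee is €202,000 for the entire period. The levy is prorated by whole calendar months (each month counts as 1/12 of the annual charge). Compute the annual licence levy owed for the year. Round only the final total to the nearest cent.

1 Jan – 30 Apr 2009: 4 months at 2.1% → €202,000 × 2.1% × 4/12 = €1,414.0000
1 May – 31 Dec 2009: 8 months at 3.4% → €202,000 × 3.4% × 8/12 = €4,578.6667
Total = €5,992.6667

€5,992.67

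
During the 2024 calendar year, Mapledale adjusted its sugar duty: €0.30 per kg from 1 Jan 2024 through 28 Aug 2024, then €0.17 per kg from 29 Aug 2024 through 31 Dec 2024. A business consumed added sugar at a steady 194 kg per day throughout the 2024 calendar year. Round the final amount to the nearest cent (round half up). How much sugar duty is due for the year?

€18,148.70

1 Jan – 28 Aug 2024: 241 days × 194 kg/day = 46,754 kg at €0.30/kg → €14,026.20
29 Aug – 31 Dec 2024: 125 days × 194 kg/day = 24,250 kg at €0.17/kg → €4,122.50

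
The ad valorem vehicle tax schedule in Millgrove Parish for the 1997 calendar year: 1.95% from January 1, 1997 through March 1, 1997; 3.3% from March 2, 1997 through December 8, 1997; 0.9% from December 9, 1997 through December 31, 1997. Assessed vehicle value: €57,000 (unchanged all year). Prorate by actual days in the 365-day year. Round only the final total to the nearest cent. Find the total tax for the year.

January 1 – March 1, 1997: 60 days at 1.95% → €57,000 × 1.95% × 60/365 = €182.7123
March 2 – December 8, 1997: 282 days at 3.3% → €57,000 × 3.3% × 282/365 = €1,453.2658
December 9 – December 31, 1997: 23 days at 0.9% → €57,000 × 0.9% × 23/365 = €32.3260
Total = €1,668.3041

€1,668.30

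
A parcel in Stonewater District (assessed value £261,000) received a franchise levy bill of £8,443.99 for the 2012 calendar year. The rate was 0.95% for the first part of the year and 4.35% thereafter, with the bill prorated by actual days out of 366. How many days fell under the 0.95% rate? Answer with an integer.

Let d = days at the first rate; then 366 − d days at the second rate.
£261,000 × [0.95%·d + 4.35%·(366−d)] / 366 = £8,443.99
Solving gives d = 120, so the new rate took effect on 30 April 2012.

120 days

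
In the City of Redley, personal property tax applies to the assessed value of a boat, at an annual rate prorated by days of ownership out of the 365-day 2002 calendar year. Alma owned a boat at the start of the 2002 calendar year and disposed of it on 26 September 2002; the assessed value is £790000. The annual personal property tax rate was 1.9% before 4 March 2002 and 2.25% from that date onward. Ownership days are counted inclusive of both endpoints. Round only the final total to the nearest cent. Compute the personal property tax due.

£12630.26

1 January – 3 March 2002: 62 days at 1.9% → £790000 × 1.9% × 62/365 = £2549.6438
4 March – 26 September 2002: 207 days at 2.25% → £790000 × 2.25% × 207/365 = £10080.6164
Total = £12630.2603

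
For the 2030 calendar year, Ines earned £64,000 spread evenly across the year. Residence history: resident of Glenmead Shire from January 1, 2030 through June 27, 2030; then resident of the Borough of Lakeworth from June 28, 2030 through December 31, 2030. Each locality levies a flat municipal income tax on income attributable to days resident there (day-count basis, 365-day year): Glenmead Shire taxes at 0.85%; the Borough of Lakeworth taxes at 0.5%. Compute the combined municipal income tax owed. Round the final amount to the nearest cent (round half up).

Glenmead Shire, January 1 – June 27, 2030: 178 days → £64,000 × 0.85% × 178/365 = £265.2932
The Borough of Lakeworth, June 28 – December 31, 2030: 187 days → £64,000 × 0.5% × 187/365 = £163.9452
Total = £429.2384

£429.24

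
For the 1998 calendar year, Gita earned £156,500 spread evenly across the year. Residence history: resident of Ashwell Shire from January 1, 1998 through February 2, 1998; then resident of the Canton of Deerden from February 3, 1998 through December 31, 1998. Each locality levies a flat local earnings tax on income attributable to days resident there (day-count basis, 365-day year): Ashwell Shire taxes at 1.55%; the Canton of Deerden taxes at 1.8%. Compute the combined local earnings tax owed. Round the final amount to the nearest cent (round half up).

£2,781.63

Ashwell Shire, January 1 – February 2, 1998: 33 days → £156,500 × 1.55% × 33/365 = £219.3144
The Canton of Deerden, February 3 – December 31, 1998: 332 days → £156,500 × 1.8% × 332/365 = £2,562.3123
Total = £2,781.6267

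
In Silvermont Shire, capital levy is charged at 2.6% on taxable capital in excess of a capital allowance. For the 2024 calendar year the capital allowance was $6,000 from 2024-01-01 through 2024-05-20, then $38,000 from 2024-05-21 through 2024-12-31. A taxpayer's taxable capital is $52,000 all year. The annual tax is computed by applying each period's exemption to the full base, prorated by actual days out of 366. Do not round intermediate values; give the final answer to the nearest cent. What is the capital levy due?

$684.52

2024-01-01 to 2024-05-20: 141 days, exemption $6,000 → ($52,000 − $6,000) × 2.6% × 141/366 = $460.7541
2024-05-21 to 2024-12-31: 225 days, exemption $38,000 → ($52,000 − $38,000) × 2.6% × 225/366 = $223.7705
Total = $684.5246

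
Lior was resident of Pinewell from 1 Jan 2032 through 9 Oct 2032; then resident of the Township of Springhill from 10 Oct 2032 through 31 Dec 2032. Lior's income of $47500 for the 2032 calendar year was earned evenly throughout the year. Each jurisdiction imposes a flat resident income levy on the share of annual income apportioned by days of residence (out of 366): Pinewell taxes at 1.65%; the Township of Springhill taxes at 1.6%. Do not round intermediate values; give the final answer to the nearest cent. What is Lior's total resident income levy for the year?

$778.36

Pinewell, 1 Jan – 9 Oct 2032: 283 days → $47500 × 1.65% × 283/366 = $606.0143
The Township of Springhill, 10 Oct – 31 Dec 2032: 83 days → $47500 × 1.6% × 83/366 = $172.3497
Total = $778.3641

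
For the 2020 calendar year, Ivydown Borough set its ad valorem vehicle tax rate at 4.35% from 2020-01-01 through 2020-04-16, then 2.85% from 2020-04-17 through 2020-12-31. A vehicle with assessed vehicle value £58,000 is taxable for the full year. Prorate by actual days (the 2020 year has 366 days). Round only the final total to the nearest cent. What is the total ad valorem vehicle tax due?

£1,907.34

2020-01-01 to 2020-04-16: 107 days at 4.35% → £58,000 × 4.35% × 107/366 = £737.5984
2020-04-17 to 2020-12-31: 259 days at 2.85% → £58,000 × 2.85% × 259/366 = £1,169.7459
Total = £1,907.3443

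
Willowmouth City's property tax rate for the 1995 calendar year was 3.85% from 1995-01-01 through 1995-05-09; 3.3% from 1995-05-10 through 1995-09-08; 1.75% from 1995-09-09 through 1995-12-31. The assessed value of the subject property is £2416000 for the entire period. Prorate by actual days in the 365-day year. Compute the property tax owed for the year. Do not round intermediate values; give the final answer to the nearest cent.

£72728.22

1995-01-01 to 1995-05-09: 129 days at 3.85% → £2416000 × 3.85% × 129/365 = £32874.1479
1995-05-10 to 1995-09-08: 122 days at 3.3% → £2416000 × 3.3% × 122/365 = £26648.8110
1995-09-09 to 1995-12-31: 114 days at 1.75% → £2416000 × 1.75% × 114/365 = £13205.2603
Total = £72728.2192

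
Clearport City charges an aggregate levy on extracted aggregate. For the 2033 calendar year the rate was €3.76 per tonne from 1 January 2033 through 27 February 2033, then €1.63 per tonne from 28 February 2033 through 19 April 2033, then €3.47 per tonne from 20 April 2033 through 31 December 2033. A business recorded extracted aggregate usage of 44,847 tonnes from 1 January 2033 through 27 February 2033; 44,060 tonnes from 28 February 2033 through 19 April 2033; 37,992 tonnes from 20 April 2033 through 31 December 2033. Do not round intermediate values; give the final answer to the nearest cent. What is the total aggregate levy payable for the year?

€372,274.76

1 January – 27 February 2033: 44,847 tonnes at €3.76/tonne → €168,624.72
28 February – 19 April 2033: 44,060 tonnes at €1.63/tonne → €71,817.80
20 April – 31 December 2033: 37,992 tonnes at €3.47/tonne → €131,832.24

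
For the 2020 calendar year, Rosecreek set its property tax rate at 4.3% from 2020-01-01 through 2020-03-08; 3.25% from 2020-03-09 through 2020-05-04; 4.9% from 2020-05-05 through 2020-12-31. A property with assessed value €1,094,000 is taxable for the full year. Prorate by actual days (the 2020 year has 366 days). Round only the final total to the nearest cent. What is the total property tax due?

2020-01-01 to 2020-03-08: 68 days at 4.3% → €1,094,000 × 4.3% × 68/366 = €8,740.0437
2020-03-09 to 2020-05-04: 57 days at 3.25% → €1,094,000 × 3.25% × 57/366 = €5,537.2541
2020-05-05 to 2020-12-31: 241 days at 4.9% → €1,094,000 × 4.9% × 241/366 = €35,297.9399
Total = €49,575.2377

€49,575.24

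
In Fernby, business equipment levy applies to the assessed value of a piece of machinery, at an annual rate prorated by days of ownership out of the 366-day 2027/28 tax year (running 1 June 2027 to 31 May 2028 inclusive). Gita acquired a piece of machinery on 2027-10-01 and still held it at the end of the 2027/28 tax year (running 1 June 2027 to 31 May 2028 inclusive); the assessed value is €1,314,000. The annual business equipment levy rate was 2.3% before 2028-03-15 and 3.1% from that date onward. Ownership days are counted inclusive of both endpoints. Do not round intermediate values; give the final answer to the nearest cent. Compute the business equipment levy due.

2027-10-01 to 2028-03-14: 166 days at 2.3% → €1,314,000 × 2.3% × 166/366 = €13,707.2459
2028-03-15 to 2028-05-31: 78 days at 3.1% → €1,314,000 × 3.1% × 78/366 = €8,681.0164
Total = €22,388.2623

€22,388.26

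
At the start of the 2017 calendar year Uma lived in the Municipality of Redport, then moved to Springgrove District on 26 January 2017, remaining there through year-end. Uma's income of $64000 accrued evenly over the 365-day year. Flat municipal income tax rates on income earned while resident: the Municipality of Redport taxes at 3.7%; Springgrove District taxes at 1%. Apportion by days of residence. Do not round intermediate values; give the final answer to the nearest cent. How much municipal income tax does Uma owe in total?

$758.36

The Municipality of Redport, 1 January – 25 January 2017: 25 days → $64000 × 3.7% × 25/365 = $162.1918
Springgrove District, 26 January – 31 December 2017: 340 days → $64000 × 1% × 340/365 = $596.1644
Total = $758.3562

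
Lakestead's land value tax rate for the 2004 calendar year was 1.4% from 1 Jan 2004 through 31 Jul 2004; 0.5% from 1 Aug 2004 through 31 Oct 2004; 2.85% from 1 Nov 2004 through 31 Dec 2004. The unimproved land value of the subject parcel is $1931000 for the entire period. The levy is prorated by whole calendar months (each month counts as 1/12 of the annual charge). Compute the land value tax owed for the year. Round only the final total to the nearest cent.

1 Jan – 31 Jul 2004: 7 months at 1.4% → $1931000 × 1.4% × 7/12 = $15769.8333
1 Aug – 31 Oct 2004: 3 months at 0.5% → $1931000 × 0.5% × 3/12 = $2413.7500
1 Nov – 31 Dec 2004: 2 months at 2.85% → $1931000 × 2.85% × 2/12 = $9172.2500
Total = $27355.8333

$27355.83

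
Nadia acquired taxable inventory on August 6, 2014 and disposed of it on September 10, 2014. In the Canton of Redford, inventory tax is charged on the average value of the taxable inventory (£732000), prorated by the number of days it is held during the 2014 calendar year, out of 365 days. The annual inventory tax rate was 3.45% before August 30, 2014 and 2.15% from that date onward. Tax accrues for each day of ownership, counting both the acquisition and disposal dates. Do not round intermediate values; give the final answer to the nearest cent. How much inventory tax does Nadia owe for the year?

£2177.95

August 6 – August 29, 2014: 24 days at 3.45% → £732000 × 3.45% × 24/365 = £1660.5370
August 30 – September 10, 2014: 12 days at 2.15% → £732000 × 2.15% × 12/365 = £517.4137
Total = £2177.9507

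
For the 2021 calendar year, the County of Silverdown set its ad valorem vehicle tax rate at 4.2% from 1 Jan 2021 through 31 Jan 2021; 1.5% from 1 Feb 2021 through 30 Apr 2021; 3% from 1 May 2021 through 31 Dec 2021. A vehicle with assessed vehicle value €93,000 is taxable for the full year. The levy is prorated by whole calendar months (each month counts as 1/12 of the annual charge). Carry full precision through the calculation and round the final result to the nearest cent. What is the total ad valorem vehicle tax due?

1 Jan – 31 Jan 2021: 1 month at 4.2% → €93,000 × 4.2% × 1/12 = €325.5000
1 Feb – 30 Apr 2021: 3 months at 1.5% → €93,000 × 1.5% × 3/12 = €348.7500
1 May – 31 Dec 2021: 8 months at 3% → €93,000 × 3% × 8/12 = €1,860.0000
Total = €2,534.2500

€2,534.25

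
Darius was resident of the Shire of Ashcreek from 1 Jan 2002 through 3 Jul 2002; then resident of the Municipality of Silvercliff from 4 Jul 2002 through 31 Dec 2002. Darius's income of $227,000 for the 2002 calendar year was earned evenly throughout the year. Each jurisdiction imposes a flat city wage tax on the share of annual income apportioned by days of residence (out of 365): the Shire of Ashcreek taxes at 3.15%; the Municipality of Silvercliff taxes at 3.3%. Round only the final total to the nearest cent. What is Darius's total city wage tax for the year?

The Shire of Ashcreek, 1 Jan – 3 Jul 2002: 184 days → $227,000 × 3.15% × 184/365 = $3,604.6356
The Municipality of Silvercliff, 4 Jul – 31 Dec 2002: 181 days → $227,000 × 3.3% × 181/365 = $3,714.7151
Total = $7,319.3507

$7,319.35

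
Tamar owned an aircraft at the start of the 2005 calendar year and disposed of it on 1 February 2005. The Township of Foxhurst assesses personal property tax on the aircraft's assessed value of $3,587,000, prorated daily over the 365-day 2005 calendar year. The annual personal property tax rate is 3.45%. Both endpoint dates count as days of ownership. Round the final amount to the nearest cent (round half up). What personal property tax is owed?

$10,849.45

Days held (1 January – 1 February 2005): 32 out of 365
Tax = $3,587,000 × 3.45% × 32/365 = $10,849.4466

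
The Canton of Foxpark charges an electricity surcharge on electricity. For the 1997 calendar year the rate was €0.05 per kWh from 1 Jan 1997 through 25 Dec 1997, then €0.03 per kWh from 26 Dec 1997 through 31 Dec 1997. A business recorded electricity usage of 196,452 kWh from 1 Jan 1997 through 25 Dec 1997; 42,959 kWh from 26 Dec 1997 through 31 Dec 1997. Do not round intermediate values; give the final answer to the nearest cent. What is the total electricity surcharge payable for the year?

1 Jan – 25 Dec 1997: 196,452 kWh at €0.05/kWh → €9,822.60
26 Dec – 31 Dec 1997: 42,959 kWh at €0.03/kWh → €1,288.77

€11,111.37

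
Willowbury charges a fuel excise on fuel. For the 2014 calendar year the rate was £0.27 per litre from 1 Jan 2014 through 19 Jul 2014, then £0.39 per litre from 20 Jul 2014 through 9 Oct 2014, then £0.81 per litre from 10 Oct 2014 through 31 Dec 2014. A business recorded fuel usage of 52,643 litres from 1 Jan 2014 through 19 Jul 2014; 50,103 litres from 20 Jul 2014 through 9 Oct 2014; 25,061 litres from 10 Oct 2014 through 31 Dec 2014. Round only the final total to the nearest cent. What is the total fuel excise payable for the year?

1 Jan – 19 Jul 2014: 52,643 litres at £0.27/litre → £14,213.61
20 Jul – 9 Oct 2014: 50,103 litres at £0.39/litre → £19,540.17
10 Oct – 31 Dec 2014: 25,061 litres at £0.81/litre → £20,299.41

£54,053.19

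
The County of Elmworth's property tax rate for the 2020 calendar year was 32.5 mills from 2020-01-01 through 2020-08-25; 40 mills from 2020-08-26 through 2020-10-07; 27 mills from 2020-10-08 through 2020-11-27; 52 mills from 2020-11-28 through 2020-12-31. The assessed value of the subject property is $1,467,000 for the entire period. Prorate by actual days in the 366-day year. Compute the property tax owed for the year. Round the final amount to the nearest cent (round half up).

2020-01-01 to 2020-08-25: 238 days at 32.5 mills → $1,467,000 × 3.25% × 238/366 = $31,003.4016
2020-08-26 to 2020-10-07: 43 days at 40 mills → $1,467,000 × 4% × 43/366 = $6,894.0984
2020-10-08 to 2020-11-27: 51 days at 27 mills → $1,467,000 × 2.7% × 51/366 = $5,519.2869
2020-11-28 to 2020-12-31: 34 days at 52 mills → $1,467,000 × 5.2% × 34/366 = $7,086.4918
Total = $50,503.2787

$50,503.28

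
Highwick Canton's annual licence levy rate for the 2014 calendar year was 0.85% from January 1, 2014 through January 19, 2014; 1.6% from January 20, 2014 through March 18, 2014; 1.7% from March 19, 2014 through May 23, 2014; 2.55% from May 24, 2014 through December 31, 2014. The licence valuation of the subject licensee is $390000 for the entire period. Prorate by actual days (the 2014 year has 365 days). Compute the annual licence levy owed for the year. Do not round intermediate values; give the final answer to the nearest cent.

$8411.71

January 1 – January 19, 2014: 19 days at 0.85% → $390000 × 0.85% × 19/365 = $172.5616
January 20 – March 18, 2014: 58 days at 1.6% → $390000 × 1.6% × 58/365 = $991.5616
March 19 – May 23, 2014: 66 days at 1.7% → $390000 × 1.7% × 66/365 = $1198.8493
May 24 – December 31, 2014: 222 days at 2.55% → $390000 × 2.55% × 222/365 = $6048.7397
Total = $8411.7123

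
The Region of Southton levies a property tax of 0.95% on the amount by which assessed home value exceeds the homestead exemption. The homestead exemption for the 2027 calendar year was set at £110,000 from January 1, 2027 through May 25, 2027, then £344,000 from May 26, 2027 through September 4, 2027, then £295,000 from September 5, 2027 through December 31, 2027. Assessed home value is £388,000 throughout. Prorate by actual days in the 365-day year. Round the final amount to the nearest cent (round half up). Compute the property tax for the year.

£1,451.60

January 1 – May 25, 2027: 145 days, exemption £110,000 → (£388,000 − £110,000) × 0.95% × 145/365 = £1,049.1644
May 26 – September 4, 2027: 102 days, exemption £344,000 → (£388,000 − £344,000) × 0.95% × 102/365 = £116.8110
September 5 – December 31, 2027: 118 days, exemption £295,000 → (£388,000 − £295,000) × 0.95% × 118/365 = £285.6247
Total = £1,451.6000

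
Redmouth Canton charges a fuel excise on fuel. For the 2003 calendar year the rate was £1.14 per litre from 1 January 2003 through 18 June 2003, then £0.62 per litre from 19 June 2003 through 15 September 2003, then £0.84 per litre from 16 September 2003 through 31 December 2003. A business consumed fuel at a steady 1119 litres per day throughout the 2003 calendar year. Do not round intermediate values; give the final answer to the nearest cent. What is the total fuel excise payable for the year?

1 January – 18 June 2003: 169 days × 1119 litres/day = 189,111 litres at £1.14/litre → £215,586.54
19 June – 15 September 2003: 89 days × 1119 litres/day = 99,591 litres at £0.62/litre → £61,746.42
16 September – 31 December 2003: 107 days × 1119 litres/day = 119,733 litres at £0.84/litre → £100,575.72

£377,908.68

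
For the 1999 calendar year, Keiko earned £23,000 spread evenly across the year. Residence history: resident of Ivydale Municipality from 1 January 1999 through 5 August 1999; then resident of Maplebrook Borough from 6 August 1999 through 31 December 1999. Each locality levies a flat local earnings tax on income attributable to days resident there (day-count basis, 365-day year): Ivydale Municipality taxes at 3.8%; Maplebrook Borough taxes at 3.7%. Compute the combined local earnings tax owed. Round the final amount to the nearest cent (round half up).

Ivydale Municipality, 1 January – 5 August 1999: 217 days → £23,000 × 3.8% × 217/365 = £519.6110
Maplebrook Borough, 6 August – 31 December 1999: 148 days → £23,000 × 3.7% × 148/365 = £345.0630
Total = £864.6740

£864.67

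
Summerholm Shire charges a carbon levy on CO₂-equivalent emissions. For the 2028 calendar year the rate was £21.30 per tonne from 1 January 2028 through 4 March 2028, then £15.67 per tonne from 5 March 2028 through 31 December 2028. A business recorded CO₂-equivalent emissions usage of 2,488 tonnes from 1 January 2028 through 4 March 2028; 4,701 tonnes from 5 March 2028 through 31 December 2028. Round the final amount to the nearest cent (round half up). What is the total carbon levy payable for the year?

£126659.07

1 January – 4 March 2028: 2,488 tonnes at £21.30/tonne → £52994.40
5 March – 31 December 2028: 4,701 tonnes at £15.67/tonne → £73664.67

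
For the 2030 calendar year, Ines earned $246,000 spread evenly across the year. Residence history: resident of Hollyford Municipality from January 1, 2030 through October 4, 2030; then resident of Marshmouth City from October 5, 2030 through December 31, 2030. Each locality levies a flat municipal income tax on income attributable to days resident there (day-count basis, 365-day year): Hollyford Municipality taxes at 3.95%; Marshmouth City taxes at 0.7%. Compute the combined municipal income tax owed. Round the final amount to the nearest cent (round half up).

$7,789.44

Hollyford Municipality, January 1 – October 4, 2030: 277 days → $246,000 × 3.95% × 277/365 = $7,374.2712
Marshmouth City, October 5 – December 31, 2030: 88 days → $246,000 × 0.7% × 88/365 = $415.1671
Total = $7,789.4384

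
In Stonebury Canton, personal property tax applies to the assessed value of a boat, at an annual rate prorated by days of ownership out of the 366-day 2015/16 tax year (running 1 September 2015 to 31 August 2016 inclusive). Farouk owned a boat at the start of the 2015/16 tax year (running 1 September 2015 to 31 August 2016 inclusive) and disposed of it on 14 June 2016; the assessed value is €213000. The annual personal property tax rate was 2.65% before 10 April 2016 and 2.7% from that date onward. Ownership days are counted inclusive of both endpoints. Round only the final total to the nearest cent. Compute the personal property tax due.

1 September 2015 – 9 April 2016: 222 days at 2.65% → €213000 × 2.65% × 222/366 = €3423.7131
10 April – 14 June 2016: 66 days at 2.7% → €213000 × 2.7% × 66/366 = €1037.0656
Total = €4460.7787

€4460.78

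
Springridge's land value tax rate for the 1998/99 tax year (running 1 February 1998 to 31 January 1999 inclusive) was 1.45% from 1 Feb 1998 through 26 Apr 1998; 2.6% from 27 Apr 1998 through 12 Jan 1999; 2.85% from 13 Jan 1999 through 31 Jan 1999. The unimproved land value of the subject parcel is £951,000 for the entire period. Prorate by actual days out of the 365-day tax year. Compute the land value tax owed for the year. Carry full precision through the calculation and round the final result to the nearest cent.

1 Feb – 26 Apr 1998: 85 days at 1.45% → £951,000 × 1.45% × 85/365 = £3,211.2534
27 Apr 1998 – 12 Jan 1999: 261 days at 2.6% → £951,000 × 2.6% × 261/365 = £17,680.7836
13 Jan – 31 Jan 1999: 19 days at 2.85% → £951,000 × 2.85% × 19/365 = £1,410.8671
Total = £22,302.9041

£22,302.90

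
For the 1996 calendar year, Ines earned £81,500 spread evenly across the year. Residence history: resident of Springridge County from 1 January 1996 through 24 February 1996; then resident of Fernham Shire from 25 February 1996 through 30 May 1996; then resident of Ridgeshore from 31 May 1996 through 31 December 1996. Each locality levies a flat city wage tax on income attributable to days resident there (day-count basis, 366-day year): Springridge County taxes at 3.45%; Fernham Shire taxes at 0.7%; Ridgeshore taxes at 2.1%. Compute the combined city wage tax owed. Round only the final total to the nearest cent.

£1,577.56

Springridge County, 1 January – 24 February 1996: 55 days → £81,500 × 3.45% × 55/366 = £422.5307
Fernham Shire, 25 February – 30 May 1996: 96 days → £81,500 × 0.7% × 96/366 = £149.6393
Ridgeshore, 31 May – 31 December 1996: 215 days → £81,500 × 2.1% × 215/366 = £1,005.3893
Total = £1,577.5594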